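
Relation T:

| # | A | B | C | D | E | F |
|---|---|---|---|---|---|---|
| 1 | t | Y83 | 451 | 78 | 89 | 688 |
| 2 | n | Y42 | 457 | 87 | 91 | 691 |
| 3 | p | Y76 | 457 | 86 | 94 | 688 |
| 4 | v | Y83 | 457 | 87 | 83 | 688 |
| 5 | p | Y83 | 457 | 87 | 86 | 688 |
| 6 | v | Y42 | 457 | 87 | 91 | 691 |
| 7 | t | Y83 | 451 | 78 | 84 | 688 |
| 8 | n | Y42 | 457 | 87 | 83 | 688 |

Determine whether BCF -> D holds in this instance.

(B=Y83, C=451, F=688): rows 1, 7 → D = 78, 78 ✓
(B=Y42, C=457, F=691): rows 2, 6 → D = 87, 87 ✓
(B=Y76, C=457, F=688): row 3 → D = 86 ✓
(B=Y83, C=457, F=688): rows 4, 5 → D = 87, 87 ✓
(B=Y42, C=457, F=688): row 8 → D = 87 ✓
Every BCF value is associated with a single D value, so BCF -> D holds.

Yes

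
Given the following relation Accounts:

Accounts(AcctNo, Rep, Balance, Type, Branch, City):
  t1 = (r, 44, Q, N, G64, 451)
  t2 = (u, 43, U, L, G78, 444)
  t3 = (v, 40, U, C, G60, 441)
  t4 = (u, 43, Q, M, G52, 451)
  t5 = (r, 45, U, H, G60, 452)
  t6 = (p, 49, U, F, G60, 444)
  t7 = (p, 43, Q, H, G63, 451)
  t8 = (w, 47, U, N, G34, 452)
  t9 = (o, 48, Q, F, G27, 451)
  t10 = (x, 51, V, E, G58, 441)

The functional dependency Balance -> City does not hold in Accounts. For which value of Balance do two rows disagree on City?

U

Balance=Q: rows 1, 4, 7, 9 → City = 451, 451, 451, 451 ✓
Balance=U: rows 2, 3, 5, 6, 8 → City takes values {444, 441, 452} — violation
Balance=V: row 10 → City = 441 ✓
The only Balance value with inconsistent City is Balance=U.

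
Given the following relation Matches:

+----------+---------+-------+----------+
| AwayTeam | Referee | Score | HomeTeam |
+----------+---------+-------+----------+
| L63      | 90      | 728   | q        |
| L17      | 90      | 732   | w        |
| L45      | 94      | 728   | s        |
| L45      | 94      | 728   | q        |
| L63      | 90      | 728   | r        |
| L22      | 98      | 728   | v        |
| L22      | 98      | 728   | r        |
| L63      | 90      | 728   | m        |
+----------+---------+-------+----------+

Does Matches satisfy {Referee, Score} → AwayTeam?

(Referee=90, Score=728): 3 rows → AwayTeam = L63, L63, L63 ✓
(Referee=90, Score=732): 1 row → AwayTeam = L17 ✓
(Referee=94, Score=728): 2 rows → AwayTeam = L45, L45 ✓
(Referee=98, Score=728): 2 rows → AwayTeam = L22, L22 ✓
Every {Referee, Score} value is associated with a single AwayTeam value, so {Referee, Score} → AwayTeam holds.

Yes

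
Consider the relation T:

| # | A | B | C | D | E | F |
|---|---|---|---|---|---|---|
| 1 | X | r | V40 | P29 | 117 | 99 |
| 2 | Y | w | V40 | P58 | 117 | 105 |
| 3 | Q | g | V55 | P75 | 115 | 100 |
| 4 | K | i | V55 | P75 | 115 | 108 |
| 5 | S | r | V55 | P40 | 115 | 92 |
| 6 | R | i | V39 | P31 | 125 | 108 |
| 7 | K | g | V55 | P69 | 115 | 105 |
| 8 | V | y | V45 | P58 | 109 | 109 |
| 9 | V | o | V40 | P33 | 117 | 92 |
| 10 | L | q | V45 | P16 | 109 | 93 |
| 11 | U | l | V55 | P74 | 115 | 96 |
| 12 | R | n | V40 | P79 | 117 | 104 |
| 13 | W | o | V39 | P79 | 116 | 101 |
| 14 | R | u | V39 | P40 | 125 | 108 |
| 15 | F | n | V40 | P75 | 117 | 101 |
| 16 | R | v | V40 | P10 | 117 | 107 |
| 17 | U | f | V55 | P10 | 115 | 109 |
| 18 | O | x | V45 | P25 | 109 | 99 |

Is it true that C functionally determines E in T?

No

C=V40: rows 1, 2, 9, 12, 15, 16 → E = 117, 117, 117, 117, 117, 117 ✓
C=V55: rows 3, 4, 5, 7, 11, 17 → E = 115, 115, 115, 115, 115, 115 ✓
C=V39: rows 6, 13, 14 → E takes values {125, 116} — violation
C=V45: rows 8, 10, 18 → E = 109, 109, 109 ✓
Two rows agree on C but differ on E, so C -> E does not hold.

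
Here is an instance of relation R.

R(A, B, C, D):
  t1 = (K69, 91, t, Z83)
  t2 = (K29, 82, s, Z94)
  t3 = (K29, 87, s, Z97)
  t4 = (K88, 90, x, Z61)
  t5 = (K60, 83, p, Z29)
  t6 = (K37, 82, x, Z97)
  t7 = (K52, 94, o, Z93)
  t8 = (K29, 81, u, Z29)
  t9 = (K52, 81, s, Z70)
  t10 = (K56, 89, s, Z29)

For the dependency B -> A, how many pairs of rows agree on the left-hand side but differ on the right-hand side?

2

B=82: violating pairs (2,6) — 1 pair.
B=81: violating pairs (8,9) — 1 pair.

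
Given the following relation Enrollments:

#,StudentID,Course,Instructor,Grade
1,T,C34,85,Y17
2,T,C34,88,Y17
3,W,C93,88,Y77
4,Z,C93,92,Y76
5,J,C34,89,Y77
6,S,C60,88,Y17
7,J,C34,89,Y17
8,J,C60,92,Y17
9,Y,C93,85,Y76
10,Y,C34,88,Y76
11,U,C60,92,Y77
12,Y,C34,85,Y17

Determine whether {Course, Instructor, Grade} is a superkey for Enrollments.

No

Rows 1 and 12 have the same {Course, Instructor, Grade} value (Course=C34, Instructor=85, Grade=Y17) but are distinct tuples, so {Course, Instructor, Grade} does not determine every attribute — not a superkey.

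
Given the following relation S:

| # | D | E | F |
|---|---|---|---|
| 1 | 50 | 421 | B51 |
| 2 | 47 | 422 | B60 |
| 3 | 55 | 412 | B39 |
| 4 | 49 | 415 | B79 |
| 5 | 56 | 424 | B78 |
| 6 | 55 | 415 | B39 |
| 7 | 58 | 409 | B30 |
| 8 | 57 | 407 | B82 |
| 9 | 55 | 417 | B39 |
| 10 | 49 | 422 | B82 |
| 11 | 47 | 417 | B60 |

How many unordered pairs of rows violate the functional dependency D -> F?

D=47: all 2 rows agree on F — 0 pairs.
D=55: all 3 rows agree on F — 0 pairs.
D=49: violating pairs (4,10) — 1 pair.

1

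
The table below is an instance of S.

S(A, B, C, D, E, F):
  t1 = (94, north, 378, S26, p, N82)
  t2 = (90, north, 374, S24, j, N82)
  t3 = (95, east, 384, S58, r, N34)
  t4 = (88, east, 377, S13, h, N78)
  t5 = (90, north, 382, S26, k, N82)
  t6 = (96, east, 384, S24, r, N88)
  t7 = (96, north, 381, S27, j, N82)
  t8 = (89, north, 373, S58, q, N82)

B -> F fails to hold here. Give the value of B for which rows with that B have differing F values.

east

B=north: rows 1, 2, 5, 7, 8 → F = N82, N82, N82, N82, N82 ✓
B=east: rows 3, 4, 6 → F takes values {N34, N78, N88} — violation
The only B value with inconsistent F is B=east.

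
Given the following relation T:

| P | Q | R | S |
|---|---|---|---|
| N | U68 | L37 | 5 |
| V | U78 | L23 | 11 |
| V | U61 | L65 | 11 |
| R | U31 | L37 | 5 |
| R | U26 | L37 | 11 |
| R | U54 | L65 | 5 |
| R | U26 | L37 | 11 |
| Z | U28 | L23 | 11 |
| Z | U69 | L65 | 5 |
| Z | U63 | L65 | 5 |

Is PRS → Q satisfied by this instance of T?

No

(P=N, R=L37, S=5): 1 row → Q = U68 ✓
(P=V, R=L23, S=11): 1 row → Q = U78 ✓
(P=V, R=L65, S=11): 1 row → Q = U61 ✓
(P=R, R=L37, S=5): 1 row → Q = U31 ✓
(P=R, R=L37, S=11): 2 rows → Q = U26, U26 ✓
(P=R, R=L65, S=5): 1 row → Q = U54 ✓
(P=Z, R=L23, S=11): 1 row → Q = U28 ✓
(P=Z, R=L65, S=5): 2 rows → Q takes values {U69, U63} — violation
Two rows agree on PRS but differ on Q, so PRS → Q does not hold.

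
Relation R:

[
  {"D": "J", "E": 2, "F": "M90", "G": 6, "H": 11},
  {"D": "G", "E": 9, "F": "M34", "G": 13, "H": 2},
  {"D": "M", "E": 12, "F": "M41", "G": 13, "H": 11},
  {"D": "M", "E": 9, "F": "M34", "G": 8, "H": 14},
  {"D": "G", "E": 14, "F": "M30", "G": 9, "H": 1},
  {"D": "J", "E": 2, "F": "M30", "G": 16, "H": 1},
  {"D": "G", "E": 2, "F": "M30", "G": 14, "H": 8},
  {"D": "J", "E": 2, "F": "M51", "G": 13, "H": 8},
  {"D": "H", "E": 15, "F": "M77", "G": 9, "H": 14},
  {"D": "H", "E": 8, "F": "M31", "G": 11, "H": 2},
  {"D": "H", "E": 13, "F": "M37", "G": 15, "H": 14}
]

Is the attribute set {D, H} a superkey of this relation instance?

Two distinct rows share (D=H, H=14), so {D, H} does not determine every attribute — not a superkey.

No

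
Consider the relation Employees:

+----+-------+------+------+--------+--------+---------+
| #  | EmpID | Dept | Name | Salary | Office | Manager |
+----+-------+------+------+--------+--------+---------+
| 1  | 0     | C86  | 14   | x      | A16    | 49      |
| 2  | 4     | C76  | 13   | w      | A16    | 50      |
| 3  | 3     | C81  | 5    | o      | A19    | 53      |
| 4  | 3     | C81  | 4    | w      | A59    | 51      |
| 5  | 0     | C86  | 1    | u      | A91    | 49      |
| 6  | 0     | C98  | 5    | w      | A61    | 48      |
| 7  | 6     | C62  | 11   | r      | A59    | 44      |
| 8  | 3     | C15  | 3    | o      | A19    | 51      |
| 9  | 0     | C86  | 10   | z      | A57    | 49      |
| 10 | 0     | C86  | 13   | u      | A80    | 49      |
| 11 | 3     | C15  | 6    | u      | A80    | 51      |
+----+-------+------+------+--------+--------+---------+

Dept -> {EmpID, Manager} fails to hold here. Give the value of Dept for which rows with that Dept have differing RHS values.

Dept=C86: rows 1, 5, 9, 10 → {EmpID,Manager} = (0, 49), (0, 49), (0, 49), (0, 49) ✓
Dept=C76: row 2 → {EmpID,Manager} = (4, 50) ✓
Dept=C81: rows 3, 4 → {EmpID,Manager} takes values {(3, 53), (3, 51)} — violation
Dept=C98: row 6 → {EmpID,Manager} = (0, 48) ✓
Dept=C62: row 7 → {EmpID,Manager} = (6, 44) ✓
Dept=C15: rows 8, 11 → {EmpID,Manager} = (3, 51), (3, 51) ✓
The only Dept value with inconsistent RHS is Dept=C81.

C81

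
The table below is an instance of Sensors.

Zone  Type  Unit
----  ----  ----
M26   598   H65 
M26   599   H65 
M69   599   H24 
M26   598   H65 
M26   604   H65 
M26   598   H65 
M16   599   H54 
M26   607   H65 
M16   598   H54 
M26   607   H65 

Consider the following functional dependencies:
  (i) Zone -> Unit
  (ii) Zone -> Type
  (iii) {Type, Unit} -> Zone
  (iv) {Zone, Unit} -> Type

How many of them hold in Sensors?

(i) Zone -> Unit: every LHS value maps to a single RHS value — holds.
(ii) Zone -> Type: Zone=M26: 7 rows → Type takes values {598, 599, 604, 607} — violation; Zone=M16: 2 rows → Type takes values {599, 598} — violation — fails.
(iii) {Type, Unit} -> Zone: every LHS value maps to a single RHS value — holds.
(iv) {Zone, Unit} -> Type: (Zone=M26, Unit=H65): 7 rows → Type takes values {598, 599, 604, 607} — violation; (Zone=M16, Unit=H54): 2 rows → Type takes values {599, 598} — violation — fails.
2 of the 4 dependencies hold.

2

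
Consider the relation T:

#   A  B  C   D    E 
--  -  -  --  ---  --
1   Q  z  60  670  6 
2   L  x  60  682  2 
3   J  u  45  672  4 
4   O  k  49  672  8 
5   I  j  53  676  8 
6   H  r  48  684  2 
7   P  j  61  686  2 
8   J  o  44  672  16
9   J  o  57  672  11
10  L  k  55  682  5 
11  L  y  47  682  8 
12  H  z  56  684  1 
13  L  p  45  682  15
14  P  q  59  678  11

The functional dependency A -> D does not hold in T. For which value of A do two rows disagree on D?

P

A=Q: row 1 → D = 670 ✓
A=L: rows 2, 10, 11, 13 → D = 682, 682, 682, 682 ✓
A=J: rows 3, 8, 9 → D = 672, 672, 672 ✓
A=O: row 4 → D = 672 ✓
A=I: row 5 → D = 676 ✓
A=H: rows 6, 12 → D = 684, 684 ✓
A=P: rows 7, 14 → D takes values {686, 678} — violation
The only A value with inconsistent D is A=P.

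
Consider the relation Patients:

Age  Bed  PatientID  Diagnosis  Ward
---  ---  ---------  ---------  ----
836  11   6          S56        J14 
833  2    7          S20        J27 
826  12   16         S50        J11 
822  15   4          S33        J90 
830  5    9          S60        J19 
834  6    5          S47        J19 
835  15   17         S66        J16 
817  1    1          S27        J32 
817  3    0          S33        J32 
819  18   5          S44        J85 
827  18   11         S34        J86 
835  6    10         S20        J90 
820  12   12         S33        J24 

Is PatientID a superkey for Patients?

No

Two distinct rows share PatientID=5, so PatientID does not determine every attribute — not a superkey.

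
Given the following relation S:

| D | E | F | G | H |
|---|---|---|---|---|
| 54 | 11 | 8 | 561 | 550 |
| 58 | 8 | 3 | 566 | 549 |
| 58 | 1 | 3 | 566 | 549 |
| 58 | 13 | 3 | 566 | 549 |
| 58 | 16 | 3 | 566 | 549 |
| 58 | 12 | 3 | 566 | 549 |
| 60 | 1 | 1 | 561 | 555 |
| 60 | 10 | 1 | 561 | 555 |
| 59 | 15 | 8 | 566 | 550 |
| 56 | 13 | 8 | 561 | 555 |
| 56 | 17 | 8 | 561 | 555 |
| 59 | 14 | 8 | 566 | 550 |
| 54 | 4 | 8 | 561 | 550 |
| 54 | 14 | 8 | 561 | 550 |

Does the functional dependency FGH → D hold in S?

(F=8, G=561, H=550): 3 rows → D = 54, 54, 54 ✓
(F=3, G=566, H=549): 5 rows → D = 58, 58, 58, 58, 58 ✓
(F=1, G=561, H=555): 2 rows → D = 60, 60 ✓
(F=8, G=566, H=550): 2 rows → D = 59, 59 ✓
(F=8, G=561, H=555): 2 rows → D = 56, 56 ✓
Every FGH value is associated with a single D value, so FGH → D holds.

Yes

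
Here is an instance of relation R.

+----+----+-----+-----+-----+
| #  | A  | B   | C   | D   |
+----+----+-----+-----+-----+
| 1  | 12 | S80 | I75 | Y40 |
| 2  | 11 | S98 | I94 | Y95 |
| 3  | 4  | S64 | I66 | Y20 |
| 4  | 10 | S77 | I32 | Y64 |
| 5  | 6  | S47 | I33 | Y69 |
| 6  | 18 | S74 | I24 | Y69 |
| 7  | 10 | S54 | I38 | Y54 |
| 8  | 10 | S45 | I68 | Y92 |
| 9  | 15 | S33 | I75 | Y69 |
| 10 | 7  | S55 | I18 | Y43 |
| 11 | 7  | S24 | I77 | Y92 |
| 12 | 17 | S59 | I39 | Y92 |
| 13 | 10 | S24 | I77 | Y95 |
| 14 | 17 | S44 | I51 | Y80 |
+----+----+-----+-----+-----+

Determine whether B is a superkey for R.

No

Rows 11 and 13 have the same B value B=S24 but are distinct tuples, so B does not determine every attribute — not a superkey.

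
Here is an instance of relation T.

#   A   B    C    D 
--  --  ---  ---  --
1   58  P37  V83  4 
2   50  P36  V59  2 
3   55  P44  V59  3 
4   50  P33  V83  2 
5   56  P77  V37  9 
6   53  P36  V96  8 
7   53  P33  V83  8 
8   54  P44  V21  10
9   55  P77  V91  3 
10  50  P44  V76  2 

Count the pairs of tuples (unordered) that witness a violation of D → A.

0

D=2: all 3 rows agree on A — 0 pairs.
D=3: all 2 rows agree on A — 0 pairs.
D=8: all 2 rows agree on A — 0 pairs.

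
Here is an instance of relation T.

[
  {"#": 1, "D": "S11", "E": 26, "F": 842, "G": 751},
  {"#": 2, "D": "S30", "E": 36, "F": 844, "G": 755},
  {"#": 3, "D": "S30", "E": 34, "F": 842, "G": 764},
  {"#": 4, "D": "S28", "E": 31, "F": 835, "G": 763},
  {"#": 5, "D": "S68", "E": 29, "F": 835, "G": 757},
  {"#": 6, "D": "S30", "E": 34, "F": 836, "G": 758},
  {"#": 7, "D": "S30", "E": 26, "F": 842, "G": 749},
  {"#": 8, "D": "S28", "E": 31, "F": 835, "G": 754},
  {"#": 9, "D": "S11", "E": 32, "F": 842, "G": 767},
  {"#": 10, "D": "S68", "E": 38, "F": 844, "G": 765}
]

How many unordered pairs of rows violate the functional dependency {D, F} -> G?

(D=S11, F=842): violating pairs (1,9) — 1 pair.
(D=S30, F=842): violating pairs (3,7) — 1 pair.
(D=S28, F=835): violating pairs (4,8) — 1 pair.

3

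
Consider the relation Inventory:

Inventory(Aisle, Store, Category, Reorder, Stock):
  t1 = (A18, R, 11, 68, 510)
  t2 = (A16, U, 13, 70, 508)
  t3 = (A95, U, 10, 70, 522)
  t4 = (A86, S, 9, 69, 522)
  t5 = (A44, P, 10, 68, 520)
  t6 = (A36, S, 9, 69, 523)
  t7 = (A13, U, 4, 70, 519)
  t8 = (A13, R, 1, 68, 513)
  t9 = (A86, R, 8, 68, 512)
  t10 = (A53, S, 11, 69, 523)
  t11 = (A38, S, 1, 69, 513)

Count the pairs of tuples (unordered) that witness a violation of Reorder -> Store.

3

Reorder=68: violating pairs (1,5), (5,8), (5,9) — 3 pairs.
Reorder=70: all 3 rows agree on Store — 0 pairs.
Reorder=69: all 4 rows agree on Store — 0 pairs.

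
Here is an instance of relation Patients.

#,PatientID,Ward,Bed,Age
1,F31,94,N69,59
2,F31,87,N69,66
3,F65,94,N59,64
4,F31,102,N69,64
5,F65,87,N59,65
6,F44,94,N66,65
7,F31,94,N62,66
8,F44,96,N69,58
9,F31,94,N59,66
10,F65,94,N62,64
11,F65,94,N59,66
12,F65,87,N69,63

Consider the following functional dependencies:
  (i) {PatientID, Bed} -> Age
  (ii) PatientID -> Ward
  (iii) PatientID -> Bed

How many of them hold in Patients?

(i) {PatientID, Bed} -> Age: (PatientID=F31, Bed=N69): rows 1, 2, 4 → Age takes values {59, 66, 64} — violation; (PatientID=F65, Bed=N59): rows 3, 5, 11 → Age takes values {64, 65, 66} — violation — fails.
(ii) PatientID -> Ward: PatientID=F31: rows 1, 2, 4, 7, 9 → Ward takes values {94, 87, 102} — violation; PatientID=F65: rows 3, 5, 10, 11, 12 → Ward takes values {94, 87} — violation; PatientID=F44: rows 6, 8 → Ward takes values {94, 96} — violation — fails.
(iii) PatientID -> Bed: PatientID=F31: rows 1, 2, 4, 7, 9 → Bed takes values {N69, N62, N59} — violation; PatientID=F65: rows 3, 5, 10, 11, 12 → Bed takes values {N59, N62, N69} — violation; PatientID=F44: rows 6, 8 → Bed takes values {N66, N69} — violation — fails.
None of the 3 dependencies hold.

0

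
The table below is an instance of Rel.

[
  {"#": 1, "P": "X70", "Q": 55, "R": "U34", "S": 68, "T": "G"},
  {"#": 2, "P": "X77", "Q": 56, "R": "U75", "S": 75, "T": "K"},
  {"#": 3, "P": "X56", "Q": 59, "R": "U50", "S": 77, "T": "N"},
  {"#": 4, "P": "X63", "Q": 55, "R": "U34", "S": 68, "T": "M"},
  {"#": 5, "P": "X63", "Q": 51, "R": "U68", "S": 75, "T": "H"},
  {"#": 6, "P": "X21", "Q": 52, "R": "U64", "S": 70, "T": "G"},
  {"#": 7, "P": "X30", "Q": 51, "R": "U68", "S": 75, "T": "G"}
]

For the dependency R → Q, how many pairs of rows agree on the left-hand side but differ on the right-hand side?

R=U34: all 2 rows agree on Q — 0 pairs.
R=U68: all 2 rows agree on Q — 0 pairs.

0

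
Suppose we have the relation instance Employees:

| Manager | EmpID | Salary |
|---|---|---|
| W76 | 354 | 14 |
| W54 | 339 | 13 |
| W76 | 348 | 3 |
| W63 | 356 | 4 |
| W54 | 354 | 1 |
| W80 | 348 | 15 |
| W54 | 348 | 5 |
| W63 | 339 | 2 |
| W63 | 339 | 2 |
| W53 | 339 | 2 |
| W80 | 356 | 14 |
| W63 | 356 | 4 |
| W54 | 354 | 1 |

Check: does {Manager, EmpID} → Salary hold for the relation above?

(Manager=W76, EmpID=354): 1 row → Salary = 14 ✓
(Manager=W54, EmpID=339): 1 row → Salary = 13 ✓
(Manager=W76, EmpID=348): 1 row → Salary = 3 ✓
(Manager=W63, EmpID=356): 2 rows → Salary = 4, 4 ✓
(Manager=W54, EmpID=354): 2 rows → Salary = 1, 1 ✓
(Manager=W80, EmpID=348): 1 row → Salary = 15 ✓
(Manager=W54, EmpID=348): 1 row → Salary = 5 ✓
(Manager=W63, EmpID=339): 2 rows → Salary = 2, 2 ✓
(Manager=W53, EmpID=339): 1 row → Salary = 2 ✓
(Manager=W80, EmpID=356): 1 row → Salary = 14 ✓
Every {Manager, EmpID} value is associated with a single Salary value, so {Manager, EmpID} → Salary holds.

Yes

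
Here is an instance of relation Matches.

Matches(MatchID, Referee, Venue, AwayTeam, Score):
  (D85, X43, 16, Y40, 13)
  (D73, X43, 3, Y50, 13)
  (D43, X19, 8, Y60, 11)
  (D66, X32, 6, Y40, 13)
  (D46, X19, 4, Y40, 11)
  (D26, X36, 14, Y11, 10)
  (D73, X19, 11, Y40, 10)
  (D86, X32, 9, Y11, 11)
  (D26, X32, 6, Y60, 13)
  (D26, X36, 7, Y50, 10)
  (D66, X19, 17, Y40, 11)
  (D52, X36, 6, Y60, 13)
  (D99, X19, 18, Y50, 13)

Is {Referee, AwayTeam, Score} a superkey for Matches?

No

Two distinct rows share (Referee=X19, AwayTeam=Y40, Score=11), so {Referee, AwayTeam, Score} does not determine every attribute — not a superkey.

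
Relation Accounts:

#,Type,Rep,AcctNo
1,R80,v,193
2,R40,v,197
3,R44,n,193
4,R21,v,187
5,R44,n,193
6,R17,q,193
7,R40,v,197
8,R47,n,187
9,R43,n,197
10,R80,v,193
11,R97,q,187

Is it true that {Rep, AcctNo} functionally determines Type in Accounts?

Yes

(Rep=v, AcctNo=193): rows 1, 10 → Type = R80, R80 ✓
(Rep=v, AcctNo=197): rows 2, 7 → Type = R40, R40 ✓
(Rep=n, AcctNo=193): rows 3, 5 → Type = R44, R44 ✓
(Rep=v, AcctNo=187): row 4 → Type = R21 ✓
(Rep=q, AcctNo=193): row 6 → Type = R17 ✓
(Rep=n, AcctNo=187): row 8 → Type = R47 ✓
(Rep=n, AcctNo=197): row 9 → Type = R43 ✓
(Rep=q, AcctNo=187): row 11 → Type = R97 ✓
Every {Rep, AcctNo} value is associated with a single Type value, so {Rep, AcctNo} -> Type holds.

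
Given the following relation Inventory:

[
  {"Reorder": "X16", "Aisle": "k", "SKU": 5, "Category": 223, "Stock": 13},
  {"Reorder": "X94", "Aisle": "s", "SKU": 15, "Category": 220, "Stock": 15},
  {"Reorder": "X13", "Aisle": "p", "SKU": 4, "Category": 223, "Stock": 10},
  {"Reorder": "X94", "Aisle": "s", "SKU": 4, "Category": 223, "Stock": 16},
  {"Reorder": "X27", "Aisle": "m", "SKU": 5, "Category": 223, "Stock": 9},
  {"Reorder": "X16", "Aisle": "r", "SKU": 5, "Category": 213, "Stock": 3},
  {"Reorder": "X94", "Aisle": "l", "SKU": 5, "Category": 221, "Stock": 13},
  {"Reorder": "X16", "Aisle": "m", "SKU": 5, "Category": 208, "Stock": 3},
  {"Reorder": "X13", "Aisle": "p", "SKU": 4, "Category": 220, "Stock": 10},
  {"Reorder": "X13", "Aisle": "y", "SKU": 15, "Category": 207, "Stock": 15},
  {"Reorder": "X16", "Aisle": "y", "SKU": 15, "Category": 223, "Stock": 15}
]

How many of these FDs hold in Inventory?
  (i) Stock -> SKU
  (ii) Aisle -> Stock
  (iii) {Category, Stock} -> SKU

(i) Stock -> SKU: every LHS value maps to a single RHS value — holds.
(ii) Aisle -> Stock: Aisle=s: 2 rows → Stock takes values {15, 16} — violation; Aisle=m: 2 rows → Stock takes values {9, 3} — violation — fails.
(iii) {Category, Stock} -> SKU: every LHS value maps to a single RHS value — holds.
2 of the 3 dependencies hold.

2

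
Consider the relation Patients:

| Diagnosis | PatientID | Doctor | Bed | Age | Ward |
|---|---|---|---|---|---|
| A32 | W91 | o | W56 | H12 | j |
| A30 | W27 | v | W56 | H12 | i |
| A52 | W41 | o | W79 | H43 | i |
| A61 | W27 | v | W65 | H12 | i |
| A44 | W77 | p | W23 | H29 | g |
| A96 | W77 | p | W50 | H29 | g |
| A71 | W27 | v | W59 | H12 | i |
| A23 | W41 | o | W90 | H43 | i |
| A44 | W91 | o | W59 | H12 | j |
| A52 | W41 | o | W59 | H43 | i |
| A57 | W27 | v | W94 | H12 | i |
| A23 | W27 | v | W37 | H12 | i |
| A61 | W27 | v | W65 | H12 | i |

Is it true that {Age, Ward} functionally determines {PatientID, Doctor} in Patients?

(Age=H12, Ward=j): 2 rows → {PatientID,Doctor} = (W91, o), (W91, o) ✓
(Age=H12, Ward=i): 6 rows → {PatientID,Doctor} = (W27, v), (W27, v), (W27, v), (W27, v), (W27, v), (W27, v) ✓
(Age=H43, Ward=i): 3 rows → {PatientID,Doctor} = (W41, o), (W41, o), (W41, o) ✓
(Age=H29, Ward=g): 2 rows → {PatientID,Doctor} = (W77, p), (W77, p) ✓
Every {Age, Ward} value is associated with a single {PatientID, Doctor} value, so {Age, Ward} → {PatientID, Doctor} holds.

Yes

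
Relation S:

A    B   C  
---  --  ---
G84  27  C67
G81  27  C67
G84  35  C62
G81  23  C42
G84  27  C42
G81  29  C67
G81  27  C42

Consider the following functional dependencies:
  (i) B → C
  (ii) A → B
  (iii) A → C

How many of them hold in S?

0

(i) B → C: B=27: 4 rows → C takes values {C67, C42} — violation — fails.
(ii) A → B: A=G84: 3 rows → B takes values {27, 35} — violation; A=G81: 4 rows → B takes values {27, 23, 29} — violation — fails.
(iii) A → C: A=G84: 3 rows → C takes values {C67, C62, C42} — violation; A=G81: 4 rows → C takes values {C67, C42} — violation — fails.
None of the 3 dependencies hold.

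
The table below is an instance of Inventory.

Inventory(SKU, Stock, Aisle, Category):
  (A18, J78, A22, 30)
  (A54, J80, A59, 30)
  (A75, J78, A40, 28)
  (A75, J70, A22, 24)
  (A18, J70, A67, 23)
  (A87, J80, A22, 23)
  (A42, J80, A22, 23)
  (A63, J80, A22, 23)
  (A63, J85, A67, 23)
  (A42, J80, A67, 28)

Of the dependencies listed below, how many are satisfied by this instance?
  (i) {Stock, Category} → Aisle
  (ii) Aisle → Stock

1

(i) {Stock, Category} → Aisle: every LHS value maps to a single RHS value — holds.
(ii) Aisle → Stock: Aisle=A22: 5 rows → Stock takes values {J78, J70, J80} — violation; Aisle=A67: 3 rows → Stock takes values {J70, J85, J80} — violation — fails.
1 of the 2 dependencies holds.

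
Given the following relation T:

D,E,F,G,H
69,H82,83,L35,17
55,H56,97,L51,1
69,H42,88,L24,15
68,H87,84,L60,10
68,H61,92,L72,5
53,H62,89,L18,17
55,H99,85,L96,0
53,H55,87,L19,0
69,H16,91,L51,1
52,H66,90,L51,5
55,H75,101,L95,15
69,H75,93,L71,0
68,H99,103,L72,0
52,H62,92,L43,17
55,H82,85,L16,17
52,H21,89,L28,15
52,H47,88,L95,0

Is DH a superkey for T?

All 17 rows have distinct DH values, so DH → (all attributes) holds and DH is a superkey.

Yes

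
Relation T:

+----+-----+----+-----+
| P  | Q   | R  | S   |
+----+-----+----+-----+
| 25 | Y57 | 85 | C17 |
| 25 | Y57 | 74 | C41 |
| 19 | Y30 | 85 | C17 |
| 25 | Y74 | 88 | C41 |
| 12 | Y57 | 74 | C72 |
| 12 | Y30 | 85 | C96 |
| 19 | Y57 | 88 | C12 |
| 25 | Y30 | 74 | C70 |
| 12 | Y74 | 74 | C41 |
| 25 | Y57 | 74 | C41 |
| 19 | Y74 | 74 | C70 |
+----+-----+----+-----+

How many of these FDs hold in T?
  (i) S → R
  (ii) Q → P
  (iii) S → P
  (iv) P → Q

(i) S → R: S=C41: 4 rows → R takes values {74, 88} — violation — fails.
(ii) Q → P: Q=Y57: 5 rows → P takes values {25, 12, 19} — violation; Q=Y30: 3 rows → P takes values {19, 12, 25} — violation; Q=Y74: 3 rows → P takes values {25, 12, 19} — violation — fails.
(iii) S → P: S=C17: 2 rows → P takes values {25, 19} — violation; S=C41: 4 rows → P takes values {25, 12} — violation; S=C70: 2 rows → P takes values {25, 19} — violation — fails.
(iv) P → Q: P=25: 5 rows → Q takes values {Y57, Y74, Y30} — violation; P=19: 3 rows → Q takes values {Y30, Y57, Y74} — violation; P=12: 3 rows → Q takes values {Y57, Y30, Y74} — violation — fails.
None of the 4 dependencies hold.

0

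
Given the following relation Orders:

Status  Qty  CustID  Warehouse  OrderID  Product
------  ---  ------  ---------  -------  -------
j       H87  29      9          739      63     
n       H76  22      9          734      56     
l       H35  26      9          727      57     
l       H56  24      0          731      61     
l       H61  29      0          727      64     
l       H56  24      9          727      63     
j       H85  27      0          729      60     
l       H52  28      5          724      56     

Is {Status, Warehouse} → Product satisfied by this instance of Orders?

(Status=j, Warehouse=9): 1 row → Product = 63 ✓
(Status=n, Warehouse=9): 1 row → Product = 56 ✓
(Status=l, Warehouse=9): 2 rows → Product takes values {57, 63} — violation
(Status=l, Warehouse=0): 2 rows → Product takes values {61, 64} — violation
(Status=j, Warehouse=0): 1 row → Product = 60 ✓
(Status=l, Warehouse=5): 1 row → Product = 56 ✓
Two rows agree on {Status, Warehouse} but differ on Product, so {Status, Warehouse} → Product does not hold.

No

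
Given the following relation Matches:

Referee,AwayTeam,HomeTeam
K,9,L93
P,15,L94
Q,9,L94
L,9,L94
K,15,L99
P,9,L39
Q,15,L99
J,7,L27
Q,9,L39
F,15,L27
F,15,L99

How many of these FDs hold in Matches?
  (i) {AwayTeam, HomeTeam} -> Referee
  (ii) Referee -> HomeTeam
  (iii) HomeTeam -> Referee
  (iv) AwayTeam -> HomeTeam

0

(i) {AwayTeam, HomeTeam} -> Referee: (AwayTeam=9, HomeTeam=L94): 2 rows → Referee takes values {Q, L} — violation; (AwayTeam=15, HomeTeam=L99): 3 rows → Referee takes values {K, Q, F} — violation; (AwayTeam=9, HomeTeam=L39): 2 rows → Referee takes values {P, Q} — violation — fails.
(ii) Referee -> HomeTeam: Referee=K: 2 rows → HomeTeam takes values {L93, L99} — violation; Referee=P: 2 rows → HomeTeam takes values {L94, L39} — violation; Referee=Q: 3 rows → HomeTeam takes values {L94, L99, L39} — violation; Referee=F: 2 rows → HomeTeam takes values {L27, L99} — violation — fails.
(iii) HomeTeam -> Referee: HomeTeam=L94: 3 rows → Referee takes values {P, Q, L} — violation; HomeTeam=L99: 3 rows → Referee takes values {K, Q, F} — violation; HomeTeam=L39: 2 rows → Referee takes values {P, Q} — violation; HomeTeam=L27: 2 rows → Referee takes values {J, F} — violation — fails.
(iv) AwayTeam -> HomeTeam: AwayTeam=9: 5 rows → HomeTeam takes values {L93, L94, L39} — violation; AwayTeam=15: 5 rows → HomeTeam takes values {L94, L99, L27} — violation — fails.
None of the 4 dependencies hold.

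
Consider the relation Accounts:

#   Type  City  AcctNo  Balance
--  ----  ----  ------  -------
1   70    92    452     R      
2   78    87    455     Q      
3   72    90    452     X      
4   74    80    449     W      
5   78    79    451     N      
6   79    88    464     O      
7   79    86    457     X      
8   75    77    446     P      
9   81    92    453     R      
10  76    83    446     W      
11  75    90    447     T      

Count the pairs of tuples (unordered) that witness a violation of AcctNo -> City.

2

AcctNo=452: violating pairs (1,3) — 1 pair.
AcctNo=446: violating pairs (8,10) — 1 pair.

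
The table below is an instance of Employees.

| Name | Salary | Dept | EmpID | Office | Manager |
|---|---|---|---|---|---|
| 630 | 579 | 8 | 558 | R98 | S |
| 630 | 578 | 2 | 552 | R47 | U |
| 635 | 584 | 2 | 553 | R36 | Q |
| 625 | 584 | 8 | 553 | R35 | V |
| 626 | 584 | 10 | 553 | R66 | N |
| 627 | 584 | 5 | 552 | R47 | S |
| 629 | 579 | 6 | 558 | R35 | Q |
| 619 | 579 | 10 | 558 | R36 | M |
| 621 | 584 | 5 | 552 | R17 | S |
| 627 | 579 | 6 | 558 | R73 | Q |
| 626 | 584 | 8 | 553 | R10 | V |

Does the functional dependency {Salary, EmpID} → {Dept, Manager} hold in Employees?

(Salary=579, EmpID=558): 4 rows → {Dept,Manager} takes values {(8, S), (6, Q), (10, M)} — violation
(Salary=578, EmpID=552): 1 row → {Dept,Manager} = (2, U) ✓
(Salary=584, EmpID=553): 4 rows → {Dept,Manager} takes values {(2, Q), (8, V), (10, N)} — violation
(Salary=584, EmpID=552): 2 rows → {Dept,Manager} = (5, S), (5, S) ✓
Two rows agree on {Salary, EmpID} but differ on {Dept, Manager}, so {Salary, EmpID} → {Dept, Manager} does not hold.

No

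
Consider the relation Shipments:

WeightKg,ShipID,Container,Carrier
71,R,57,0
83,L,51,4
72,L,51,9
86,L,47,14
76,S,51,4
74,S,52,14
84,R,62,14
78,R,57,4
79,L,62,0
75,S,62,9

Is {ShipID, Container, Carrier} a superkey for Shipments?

All 10 rows have distinct {ShipID, Container, Carrier} values, so {ShipID, Container, Carrier} → (all attributes) holds and {ShipID, Container, Carrier} is a superkey.

Yes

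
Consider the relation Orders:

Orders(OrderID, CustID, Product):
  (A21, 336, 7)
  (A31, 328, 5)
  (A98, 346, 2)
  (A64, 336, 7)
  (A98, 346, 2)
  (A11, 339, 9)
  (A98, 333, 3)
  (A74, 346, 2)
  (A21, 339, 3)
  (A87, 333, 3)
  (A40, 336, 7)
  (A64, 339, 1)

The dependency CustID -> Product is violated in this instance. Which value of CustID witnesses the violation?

339

CustID=336: 3 rows → Product = 7, 7, 7 ✓
CustID=328: 1 row → Product = 5 ✓
CustID=346: 3 rows → Product = 2, 2, 2 ✓
CustID=339: 3 rows → Product takes values {9, 3, 1} — violation
CustID=333: 2 rows → Product = 3, 3 ✓
The only CustID value with inconsistent Product is CustID=339.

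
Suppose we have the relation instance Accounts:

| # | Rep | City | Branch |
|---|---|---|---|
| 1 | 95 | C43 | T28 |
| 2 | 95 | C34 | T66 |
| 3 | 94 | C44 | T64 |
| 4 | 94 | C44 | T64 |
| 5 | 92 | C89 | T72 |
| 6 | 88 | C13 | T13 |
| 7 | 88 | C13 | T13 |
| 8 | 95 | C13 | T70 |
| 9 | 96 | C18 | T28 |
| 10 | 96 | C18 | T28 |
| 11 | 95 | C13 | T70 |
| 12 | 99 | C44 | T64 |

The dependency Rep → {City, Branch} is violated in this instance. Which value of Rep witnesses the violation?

Rep=95: rows 1, 2, 8, 11 → {City,Branch} takes values {(C43, T28), (C34, T66), (C13, T70)} — violation
Rep=94: rows 3, 4 → {City,Branch} = (C44, T64), (C44, T64) ✓
Rep=92: row 5 → {City,Branch} = (C89, T72) ✓
Rep=88: rows 6, 7 → {City,Branch} = (C13, T13), (C13, T13) ✓
Rep=96: rows 9, 10 → {City,Branch} = (C18, T28), (C18, T28) ✓
Rep=99: row 12 → {City,Branch} = (C44, T64) ✓
The only Rep value with inconsistent RHS is Rep=95.

95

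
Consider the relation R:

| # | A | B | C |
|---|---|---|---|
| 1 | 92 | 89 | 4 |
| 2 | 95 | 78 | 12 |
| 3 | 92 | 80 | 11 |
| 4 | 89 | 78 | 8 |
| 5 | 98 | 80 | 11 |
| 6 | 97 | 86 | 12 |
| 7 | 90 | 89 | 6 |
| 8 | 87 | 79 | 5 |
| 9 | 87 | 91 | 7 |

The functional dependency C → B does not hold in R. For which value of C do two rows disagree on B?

12

C=4: row 1 → B = 89 ✓
C=12: rows 2, 6 → B takes values {78, 86} — violation
C=11: rows 3, 5 → B = 80, 80 ✓
C=8: row 4 → B = 78 ✓
C=6: row 7 → B = 89 ✓
C=5: row 8 → B = 79 ✓
C=7: row 9 → B = 91 ✓
The only C value with inconsistent B is C=12.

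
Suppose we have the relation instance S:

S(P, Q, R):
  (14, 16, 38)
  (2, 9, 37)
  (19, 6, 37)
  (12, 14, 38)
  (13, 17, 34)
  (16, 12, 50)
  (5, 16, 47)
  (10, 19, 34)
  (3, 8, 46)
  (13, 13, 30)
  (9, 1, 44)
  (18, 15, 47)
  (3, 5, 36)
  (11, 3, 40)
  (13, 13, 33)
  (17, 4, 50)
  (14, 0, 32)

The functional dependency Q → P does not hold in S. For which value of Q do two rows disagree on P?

16

Q=16: 2 rows → P takes values {14, 5} — violation
Q=9: 1 row → P = 2 ✓
Q=6: 1 row → P = 19 ✓
Q=14: 1 row → P = 12 ✓
Q=17: 1 row → P = 13 ✓
Q=12: 1 row → P = 16 ✓
Q=19: 1 row → P = 10 ✓
Q=8: 1 row → P = 3 ✓
Q=13: 2 rows → P = 13, 13 ✓
Q=1: 1 row → P = 9 ✓
Q=15: 1 row → P = 18 ✓
Q=5: 1 row → P = 3 ✓
Q=3: 1 row → P = 11 ✓
Q=4: 1 row → P = 17 ✓
Q=0: 1 row → P = 14 ✓
The only Q value with inconsistent P is Q=16.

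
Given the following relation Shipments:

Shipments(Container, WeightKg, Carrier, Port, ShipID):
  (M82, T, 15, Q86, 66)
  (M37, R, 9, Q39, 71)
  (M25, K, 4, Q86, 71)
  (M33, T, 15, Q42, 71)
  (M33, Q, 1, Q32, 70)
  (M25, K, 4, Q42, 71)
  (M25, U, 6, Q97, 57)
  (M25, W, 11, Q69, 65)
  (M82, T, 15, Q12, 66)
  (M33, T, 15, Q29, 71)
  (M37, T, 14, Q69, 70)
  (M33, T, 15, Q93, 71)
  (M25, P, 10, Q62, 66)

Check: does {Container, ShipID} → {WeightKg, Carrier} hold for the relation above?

(Container=M82, ShipID=66): 2 rows → {WeightKg,Carrier} = (T, 15), (T, 15) ✓
(Container=M37, ShipID=71): 1 row → {WeightKg,Carrier} = (R, 9) ✓
(Container=M25, ShipID=71): 2 rows → {WeightKg,Carrier} = (K, 4), (K, 4) ✓
(Container=M33, ShipID=71): 3 rows → {WeightKg,Carrier} = (T, 15), (T, 15), (T, 15) ✓
(Container=M33, ShipID=70): 1 row → {WeightKg,Carrier} = (Q, 1) ✓
(Container=M25, ShipID=57): 1 row → {WeightKg,Carrier} = (U, 6) ✓
(Container=M25, ShipID=65): 1 row → {WeightKg,Carrier} = (W, 11) ✓
(Container=M37, ShipID=70): 1 row → {WeightKg,Carrier} = (T, 14) ✓
(Container=M25, ShipID=66): 1 row → {WeightKg,Carrier} = (P, 10) ✓
Every {Container, ShipID} value is associated with a single {WeightKg, Carrier} value, so {Container, ShipID} → {WeightKg, Carrier} holds.

Yes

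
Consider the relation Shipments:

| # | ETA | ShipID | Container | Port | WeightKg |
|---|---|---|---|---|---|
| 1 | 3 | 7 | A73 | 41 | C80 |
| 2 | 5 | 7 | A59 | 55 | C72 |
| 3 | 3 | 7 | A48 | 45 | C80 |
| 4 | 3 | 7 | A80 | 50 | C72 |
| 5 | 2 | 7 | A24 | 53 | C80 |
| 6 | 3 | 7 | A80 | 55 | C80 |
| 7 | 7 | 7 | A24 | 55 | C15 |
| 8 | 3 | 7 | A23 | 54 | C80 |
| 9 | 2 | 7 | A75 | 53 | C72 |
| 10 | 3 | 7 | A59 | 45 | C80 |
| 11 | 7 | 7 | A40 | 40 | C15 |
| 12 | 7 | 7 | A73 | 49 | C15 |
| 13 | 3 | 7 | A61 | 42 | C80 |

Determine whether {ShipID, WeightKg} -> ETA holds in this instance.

No

(ShipID=7, WeightKg=C80): rows 1, 3, 5, 6, 8, 10, 13 → ETA takes values {3, 2} — violation
(ShipID=7, WeightKg=C72): rows 2, 4, 9 → ETA takes values {5, 3, 2} — violation
(ShipID=7, WeightKg=C15): rows 7, 11, 12 → ETA = 7, 7, 7 ✓
Two rows agree on {ShipID, WeightKg} but differ on ETA, so {ShipID, WeightKg} -> ETA does not hold.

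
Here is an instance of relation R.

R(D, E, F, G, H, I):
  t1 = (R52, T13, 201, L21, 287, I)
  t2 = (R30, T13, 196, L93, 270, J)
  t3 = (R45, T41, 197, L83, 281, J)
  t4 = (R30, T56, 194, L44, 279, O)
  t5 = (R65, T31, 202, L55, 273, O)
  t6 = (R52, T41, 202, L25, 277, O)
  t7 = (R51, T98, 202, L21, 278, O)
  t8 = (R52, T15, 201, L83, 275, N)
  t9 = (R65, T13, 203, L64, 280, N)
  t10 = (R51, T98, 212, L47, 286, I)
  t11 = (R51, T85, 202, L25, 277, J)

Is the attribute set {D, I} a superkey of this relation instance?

Yes

All 11 rows have distinct {D, I} values, so {D, I} → (all attributes) holds and {D, I} is a superkey.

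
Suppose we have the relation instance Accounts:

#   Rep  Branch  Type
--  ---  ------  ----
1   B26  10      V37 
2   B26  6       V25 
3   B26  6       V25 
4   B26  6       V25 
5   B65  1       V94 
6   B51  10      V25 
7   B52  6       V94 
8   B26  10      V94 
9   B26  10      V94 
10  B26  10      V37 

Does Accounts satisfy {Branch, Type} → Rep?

(Branch=10, Type=V37): rows 1, 10 → Rep = B26, B26 ✓
(Branch=6, Type=V25): rows 2, 3, 4 → Rep = B26, B26, B26 ✓
(Branch=1, Type=V94): row 5 → Rep = B65 ✓
(Branch=10, Type=V25): row 6 → Rep = B51 ✓
(Branch=6, Type=V94): row 7 → Rep = B52 ✓
(Branch=10, Type=V94): rows 8, 9 → Rep = B26, B26 ✓
Every {Branch, Type} value is associated with a single Rep value, so {Branch, Type} → Rep holds.

Yes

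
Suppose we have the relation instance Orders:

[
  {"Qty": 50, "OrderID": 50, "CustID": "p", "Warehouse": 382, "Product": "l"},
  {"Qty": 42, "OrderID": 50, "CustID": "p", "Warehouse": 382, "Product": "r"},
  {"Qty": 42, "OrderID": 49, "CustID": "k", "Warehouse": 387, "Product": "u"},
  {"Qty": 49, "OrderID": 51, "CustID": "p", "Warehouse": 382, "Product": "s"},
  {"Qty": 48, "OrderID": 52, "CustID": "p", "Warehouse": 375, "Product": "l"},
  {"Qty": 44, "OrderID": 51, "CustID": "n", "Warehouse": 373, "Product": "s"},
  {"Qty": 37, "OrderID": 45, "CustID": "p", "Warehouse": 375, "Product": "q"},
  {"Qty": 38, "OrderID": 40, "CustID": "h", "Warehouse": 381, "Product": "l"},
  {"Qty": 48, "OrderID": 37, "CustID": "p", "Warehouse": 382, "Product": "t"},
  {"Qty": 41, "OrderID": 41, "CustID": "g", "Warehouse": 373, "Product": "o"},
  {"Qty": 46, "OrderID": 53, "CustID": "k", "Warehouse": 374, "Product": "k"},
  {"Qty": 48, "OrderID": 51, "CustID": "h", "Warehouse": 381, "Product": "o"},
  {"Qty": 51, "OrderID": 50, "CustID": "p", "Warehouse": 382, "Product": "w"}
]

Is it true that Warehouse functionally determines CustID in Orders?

Warehouse=382: 5 rows → CustID = p, p, p, p, p ✓
Warehouse=387: 1 row → CustID = k ✓
Warehouse=375: 2 rows → CustID = p, p ✓
Warehouse=373: 2 rows → CustID takes values {n, g} — violation
Warehouse=381: 2 rows → CustID = h, h ✓
Warehouse=374: 1 row → CustID = k ✓
Two rows agree on Warehouse but differ on CustID, so Warehouse → CustID does not hold.

No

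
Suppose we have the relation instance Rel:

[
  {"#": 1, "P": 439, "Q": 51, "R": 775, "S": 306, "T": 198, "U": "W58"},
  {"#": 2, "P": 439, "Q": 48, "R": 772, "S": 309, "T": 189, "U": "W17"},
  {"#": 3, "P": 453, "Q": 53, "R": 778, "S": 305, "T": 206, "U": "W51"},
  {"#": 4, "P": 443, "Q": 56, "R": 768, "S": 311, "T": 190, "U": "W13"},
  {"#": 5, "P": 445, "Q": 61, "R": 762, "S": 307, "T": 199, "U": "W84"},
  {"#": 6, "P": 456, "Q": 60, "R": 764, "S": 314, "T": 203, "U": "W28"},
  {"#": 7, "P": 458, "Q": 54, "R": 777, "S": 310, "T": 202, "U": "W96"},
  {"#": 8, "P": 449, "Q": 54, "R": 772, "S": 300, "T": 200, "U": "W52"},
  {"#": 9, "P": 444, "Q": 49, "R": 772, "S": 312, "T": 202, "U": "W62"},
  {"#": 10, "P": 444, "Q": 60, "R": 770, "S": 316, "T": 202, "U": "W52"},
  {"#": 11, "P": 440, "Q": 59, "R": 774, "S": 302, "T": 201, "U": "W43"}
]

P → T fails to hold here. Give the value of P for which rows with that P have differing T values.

439

P=439: rows 1, 2 → T takes values {198, 189} — violation
P=453: row 3 → T = 206 ✓
P=443: row 4 → T = 190 ✓
P=445: row 5 → T = 199 ✓
P=456: row 6 → T = 203 ✓
P=458: row 7 → T = 202 ✓
P=449: row 8 → T = 200 ✓
P=444: rows 9, 10 → T = 202, 202 ✓
P=440: row 11 → T = 201 ✓
The only P value with inconsistent T is P=439.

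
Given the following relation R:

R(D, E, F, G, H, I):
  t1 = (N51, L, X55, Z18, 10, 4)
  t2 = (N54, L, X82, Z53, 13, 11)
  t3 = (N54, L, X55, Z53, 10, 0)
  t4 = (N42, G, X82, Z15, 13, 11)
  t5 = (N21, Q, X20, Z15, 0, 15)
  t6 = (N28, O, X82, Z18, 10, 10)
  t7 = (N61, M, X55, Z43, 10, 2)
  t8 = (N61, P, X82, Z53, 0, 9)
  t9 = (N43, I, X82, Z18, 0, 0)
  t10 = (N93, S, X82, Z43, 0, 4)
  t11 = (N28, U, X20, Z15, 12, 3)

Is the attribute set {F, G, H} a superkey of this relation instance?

All 11 rows have distinct {F, G, H} values, so {F, G, H} → (all attributes) holds and {F, G, H} is a superkey.

Yes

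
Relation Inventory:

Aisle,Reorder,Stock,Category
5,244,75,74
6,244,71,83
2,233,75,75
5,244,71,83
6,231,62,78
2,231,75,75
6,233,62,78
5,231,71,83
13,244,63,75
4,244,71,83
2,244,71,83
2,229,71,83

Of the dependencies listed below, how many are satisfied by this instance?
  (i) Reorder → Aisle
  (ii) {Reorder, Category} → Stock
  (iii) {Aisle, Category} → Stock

2

(i) Reorder → Aisle: Reorder=244: 6 rows → Aisle takes values {5, 6, 13, 4, 2} — violation; Reorder=233: 2 rows → Aisle takes values {2, 6} — violation; Reorder=231: 3 rows → Aisle takes values {6, 2, 5} — violation — fails.
(ii) {Reorder, Category} → Stock: every LHS value maps to a single RHS value — holds.
(iii) {Aisle, Category} → Stock: every LHS value maps to a single RHS value — holds.
2 of the 3 dependencies hold.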